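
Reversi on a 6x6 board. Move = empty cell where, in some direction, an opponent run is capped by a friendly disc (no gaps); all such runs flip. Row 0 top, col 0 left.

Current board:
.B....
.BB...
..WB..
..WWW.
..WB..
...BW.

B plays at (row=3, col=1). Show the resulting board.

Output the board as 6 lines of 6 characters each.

Place B at (3,1); scan 8 dirs for brackets.
Dir NW: first cell '.' (not opp) -> no flip
Dir N: first cell '.' (not opp) -> no flip
Dir NE: opp run (2,2), next='.' -> no flip
Dir W: first cell '.' (not opp) -> no flip
Dir E: opp run (3,2) (3,3) (3,4), next='.' -> no flip
Dir SW: first cell '.' (not opp) -> no flip
Dir S: first cell '.' (not opp) -> no flip
Dir SE: opp run (4,2) capped by B -> flip
All flips: (4,2)

Answer: .B....
.BB...
..WB..
.BWWW.
..BB..
...BW.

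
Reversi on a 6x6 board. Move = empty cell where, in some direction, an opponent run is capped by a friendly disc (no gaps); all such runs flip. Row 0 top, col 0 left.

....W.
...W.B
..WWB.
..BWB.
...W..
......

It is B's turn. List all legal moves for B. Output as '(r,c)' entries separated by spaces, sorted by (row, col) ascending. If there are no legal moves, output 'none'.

(0,2): flips 1 -> legal
(0,3): no bracket -> illegal
(0,5): no bracket -> illegal
(1,1): no bracket -> illegal
(1,2): flips 2 -> legal
(1,4): flips 1 -> legal
(2,1): flips 2 -> legal
(3,1): no bracket -> illegal
(4,2): flips 1 -> legal
(4,4): no bracket -> illegal
(5,2): flips 1 -> legal
(5,3): no bracket -> illegal
(5,4): flips 1 -> legal

Answer: (0,2) (1,2) (1,4) (2,1) (4,2) (5,2) (5,4)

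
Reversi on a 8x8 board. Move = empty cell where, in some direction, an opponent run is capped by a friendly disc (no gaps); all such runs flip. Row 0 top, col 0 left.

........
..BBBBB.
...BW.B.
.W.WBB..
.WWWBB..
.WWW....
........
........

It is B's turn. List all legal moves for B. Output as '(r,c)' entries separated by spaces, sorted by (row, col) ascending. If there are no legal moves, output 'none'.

Answer: (2,2) (2,5) (3,2) (4,0) (6,0) (6,1) (6,2) (6,3)

Derivation:
(2,0): no bracket -> illegal
(2,1): no bracket -> illegal
(2,2): flips 1 -> legal
(2,5): flips 1 -> legal
(3,0): no bracket -> illegal
(3,2): flips 1 -> legal
(4,0): flips 3 -> legal
(5,0): no bracket -> illegal
(5,4): no bracket -> illegal
(6,0): flips 4 -> legal
(6,1): flips 2 -> legal
(6,2): flips 1 -> legal
(6,3): flips 3 -> legal
(6,4): no bracket -> illegal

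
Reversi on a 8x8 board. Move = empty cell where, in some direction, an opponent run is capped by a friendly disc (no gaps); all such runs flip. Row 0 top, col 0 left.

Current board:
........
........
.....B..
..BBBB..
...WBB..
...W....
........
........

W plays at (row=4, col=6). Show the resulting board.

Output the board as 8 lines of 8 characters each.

Place W at (4,6); scan 8 dirs for brackets.
Dir NW: opp run (3,5), next='.' -> no flip
Dir N: first cell '.' (not opp) -> no flip
Dir NE: first cell '.' (not opp) -> no flip
Dir W: opp run (4,5) (4,4) capped by W -> flip
Dir E: first cell '.' (not opp) -> no flip
Dir SW: first cell '.' (not opp) -> no flip
Dir S: first cell '.' (not opp) -> no flip
Dir SE: first cell '.' (not opp) -> no flip
All flips: (4,4) (4,5)

Answer: ........
........
.....B..
..BBBB..
...WWWW.
...W....
........
........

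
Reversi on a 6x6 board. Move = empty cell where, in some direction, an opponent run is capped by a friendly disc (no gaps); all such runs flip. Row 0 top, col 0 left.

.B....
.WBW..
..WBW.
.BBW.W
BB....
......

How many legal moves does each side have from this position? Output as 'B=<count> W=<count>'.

-- B to move --
(0,0): no bracket -> illegal
(0,2): no bracket -> illegal
(0,3): flips 1 -> legal
(0,4): flips 2 -> legal
(1,0): flips 1 -> legal
(1,4): flips 1 -> legal
(1,5): no bracket -> illegal
(2,0): no bracket -> illegal
(2,1): flips 2 -> legal
(2,5): flips 1 -> legal
(3,4): flips 1 -> legal
(4,2): no bracket -> illegal
(4,3): flips 1 -> legal
(4,4): no bracket -> illegal
(4,5): no bracket -> illegal
B mobility = 8
-- W to move --
(0,0): no bracket -> illegal
(0,2): flips 1 -> legal
(0,3): no bracket -> illegal
(1,0): no bracket -> illegal
(1,4): no bracket -> illegal
(2,0): no bracket -> illegal
(2,1): no bracket -> illegal
(3,0): flips 2 -> legal
(3,4): no bracket -> illegal
(4,2): flips 1 -> legal
(4,3): no bracket -> illegal
(5,0): no bracket -> illegal
(5,1): no bracket -> illegal
(5,2): no bracket -> illegal
W mobility = 3

Answer: B=8 W=3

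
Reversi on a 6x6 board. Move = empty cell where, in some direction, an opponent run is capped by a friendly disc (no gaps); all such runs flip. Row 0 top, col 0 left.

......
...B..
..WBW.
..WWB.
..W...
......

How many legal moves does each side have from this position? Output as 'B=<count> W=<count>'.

-- B to move --
(1,1): no bracket -> illegal
(1,2): no bracket -> illegal
(1,4): flips 1 -> legal
(1,5): no bracket -> illegal
(2,1): flips 1 -> legal
(2,5): flips 1 -> legal
(3,1): flips 3 -> legal
(3,5): flips 1 -> legal
(4,1): flips 1 -> legal
(4,3): flips 1 -> legal
(4,4): no bracket -> illegal
(5,1): no bracket -> illegal
(5,2): no bracket -> illegal
(5,3): no bracket -> illegal
B mobility = 7
-- W to move --
(0,2): flips 1 -> legal
(0,3): flips 2 -> legal
(0,4): flips 1 -> legal
(1,2): no bracket -> illegal
(1,4): flips 1 -> legal
(2,5): no bracket -> illegal
(3,5): flips 1 -> legal
(4,3): no bracket -> illegal
(4,4): flips 1 -> legal
(4,5): no bracket -> illegal
W mobility = 6

Answer: B=7 W=6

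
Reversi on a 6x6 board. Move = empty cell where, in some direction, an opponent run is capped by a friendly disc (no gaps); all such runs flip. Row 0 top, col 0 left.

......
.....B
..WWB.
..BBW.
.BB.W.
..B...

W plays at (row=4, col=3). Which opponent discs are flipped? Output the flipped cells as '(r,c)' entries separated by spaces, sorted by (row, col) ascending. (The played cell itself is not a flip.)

Answer: (3,3)

Derivation:
Dir NW: opp run (3,2), next='.' -> no flip
Dir N: opp run (3,3) capped by W -> flip
Dir NE: first cell 'W' (not opp) -> no flip
Dir W: opp run (4,2) (4,1), next='.' -> no flip
Dir E: first cell 'W' (not opp) -> no flip
Dir SW: opp run (5,2), next=edge -> no flip
Dir S: first cell '.' (not opp) -> no flip
Dir SE: first cell '.' (not opp) -> no flip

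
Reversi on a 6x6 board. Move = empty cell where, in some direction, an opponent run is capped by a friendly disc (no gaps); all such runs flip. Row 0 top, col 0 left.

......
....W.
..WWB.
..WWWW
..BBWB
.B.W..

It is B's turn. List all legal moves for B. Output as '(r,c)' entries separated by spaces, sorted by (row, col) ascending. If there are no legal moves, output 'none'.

Answer: (0,4) (1,2) (1,3) (2,1) (2,5) (5,4)

Derivation:
(0,3): no bracket -> illegal
(0,4): flips 1 -> legal
(0,5): no bracket -> illegal
(1,1): no bracket -> illegal
(1,2): flips 4 -> legal
(1,3): flips 2 -> legal
(1,5): no bracket -> illegal
(2,1): flips 3 -> legal
(2,5): flips 2 -> legal
(3,1): no bracket -> illegal
(4,1): no bracket -> illegal
(5,2): no bracket -> illegal
(5,4): flips 2 -> legal
(5,5): no bracket -> illegal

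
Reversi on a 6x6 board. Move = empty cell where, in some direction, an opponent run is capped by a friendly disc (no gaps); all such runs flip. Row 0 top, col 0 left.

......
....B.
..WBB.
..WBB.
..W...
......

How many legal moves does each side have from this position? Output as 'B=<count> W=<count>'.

-- B to move --
(1,1): flips 1 -> legal
(1,2): no bracket -> illegal
(1,3): no bracket -> illegal
(2,1): flips 1 -> legal
(3,1): flips 1 -> legal
(4,1): flips 1 -> legal
(4,3): no bracket -> illegal
(5,1): flips 1 -> legal
(5,2): no bracket -> illegal
(5,3): no bracket -> illegal
B mobility = 5
-- W to move --
(0,3): no bracket -> illegal
(0,4): no bracket -> illegal
(0,5): flips 2 -> legal
(1,2): no bracket -> illegal
(1,3): no bracket -> illegal
(1,5): flips 2 -> legal
(2,5): flips 2 -> legal
(3,5): flips 2 -> legal
(4,3): no bracket -> illegal
(4,4): flips 1 -> legal
(4,5): no bracket -> illegal
W mobility = 5

Answer: B=5 W=5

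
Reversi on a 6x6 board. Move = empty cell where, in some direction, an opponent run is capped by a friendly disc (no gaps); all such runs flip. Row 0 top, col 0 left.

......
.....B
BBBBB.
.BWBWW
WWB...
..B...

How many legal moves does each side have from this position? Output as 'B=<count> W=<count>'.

-- B to move --
(2,5): no bracket -> illegal
(3,0): flips 1 -> legal
(4,3): flips 1 -> legal
(4,4): flips 1 -> legal
(4,5): flips 1 -> legal
(5,0): flips 2 -> legal
(5,1): flips 1 -> legal
B mobility = 6
-- W to move --
(0,4): no bracket -> illegal
(0,5): no bracket -> illegal
(1,0): flips 1 -> legal
(1,1): flips 2 -> legal
(1,2): flips 2 -> legal
(1,3): flips 3 -> legal
(1,4): flips 2 -> legal
(2,5): no bracket -> illegal
(3,0): flips 1 -> legal
(4,3): flips 1 -> legal
(4,4): no bracket -> illegal
(5,1): no bracket -> illegal
(5,3): no bracket -> illegal
W mobility = 7

Answer: B=6 W=7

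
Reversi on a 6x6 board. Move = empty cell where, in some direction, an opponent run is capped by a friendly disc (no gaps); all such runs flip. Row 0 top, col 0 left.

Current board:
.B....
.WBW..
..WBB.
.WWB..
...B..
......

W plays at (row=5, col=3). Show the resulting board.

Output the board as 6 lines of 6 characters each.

Answer: .B....
.WBW..
..WWB.
.WWW..
...W..
...W..

Derivation:
Place W at (5,3); scan 8 dirs for brackets.
Dir NW: first cell '.' (not opp) -> no flip
Dir N: opp run (4,3) (3,3) (2,3) capped by W -> flip
Dir NE: first cell '.' (not opp) -> no flip
Dir W: first cell '.' (not opp) -> no flip
Dir E: first cell '.' (not opp) -> no flip
Dir SW: edge -> no flip
Dir S: edge -> no flip
Dir SE: edge -> no flip
All flips: (2,3) (3,3) (4,3)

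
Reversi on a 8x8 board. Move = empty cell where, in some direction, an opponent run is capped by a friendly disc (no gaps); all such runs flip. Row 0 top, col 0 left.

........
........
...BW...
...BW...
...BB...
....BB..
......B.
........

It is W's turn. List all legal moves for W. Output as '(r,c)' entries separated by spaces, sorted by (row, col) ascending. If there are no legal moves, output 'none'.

(1,2): flips 1 -> legal
(1,3): no bracket -> illegal
(1,4): no bracket -> illegal
(2,2): flips 1 -> legal
(3,2): flips 1 -> legal
(3,5): no bracket -> illegal
(4,2): flips 1 -> legal
(4,5): no bracket -> illegal
(4,6): no bracket -> illegal
(5,2): flips 1 -> legal
(5,3): no bracket -> illegal
(5,6): no bracket -> illegal
(5,7): no bracket -> illegal
(6,3): no bracket -> illegal
(6,4): flips 2 -> legal
(6,5): no bracket -> illegal
(6,7): no bracket -> illegal
(7,5): no bracket -> illegal
(7,6): no bracket -> illegal
(7,7): no bracket -> illegal

Answer: (1,2) (2,2) (3,2) (4,2) (5,2) (6,4)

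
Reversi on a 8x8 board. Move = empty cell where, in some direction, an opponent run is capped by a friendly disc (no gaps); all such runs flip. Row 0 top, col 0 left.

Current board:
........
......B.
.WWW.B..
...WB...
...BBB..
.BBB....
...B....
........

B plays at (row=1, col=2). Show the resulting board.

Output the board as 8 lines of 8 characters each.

Answer: ........
..B...B.
.WWB.B..
...WB...
...BBB..
.BBB....
...B....
........

Derivation:
Place B at (1,2); scan 8 dirs for brackets.
Dir NW: first cell '.' (not opp) -> no flip
Dir N: first cell '.' (not opp) -> no flip
Dir NE: first cell '.' (not opp) -> no flip
Dir W: first cell '.' (not opp) -> no flip
Dir E: first cell '.' (not opp) -> no flip
Dir SW: opp run (2,1), next='.' -> no flip
Dir S: opp run (2,2), next='.' -> no flip
Dir SE: opp run (2,3) capped by B -> flip
All flips: (2,3)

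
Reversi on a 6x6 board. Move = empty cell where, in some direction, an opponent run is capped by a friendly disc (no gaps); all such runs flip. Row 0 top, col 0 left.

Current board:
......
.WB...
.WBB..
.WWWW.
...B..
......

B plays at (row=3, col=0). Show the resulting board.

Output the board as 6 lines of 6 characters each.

Answer: ......
.WB...
.BBB..
BWWWW.
...B..
......

Derivation:
Place B at (3,0); scan 8 dirs for brackets.
Dir NW: edge -> no flip
Dir N: first cell '.' (not opp) -> no flip
Dir NE: opp run (2,1) capped by B -> flip
Dir W: edge -> no flip
Dir E: opp run (3,1) (3,2) (3,3) (3,4), next='.' -> no flip
Dir SW: edge -> no flip
Dir S: first cell '.' (not opp) -> no flip
Dir SE: first cell '.' (not opp) -> no flip
All flips: (2,1)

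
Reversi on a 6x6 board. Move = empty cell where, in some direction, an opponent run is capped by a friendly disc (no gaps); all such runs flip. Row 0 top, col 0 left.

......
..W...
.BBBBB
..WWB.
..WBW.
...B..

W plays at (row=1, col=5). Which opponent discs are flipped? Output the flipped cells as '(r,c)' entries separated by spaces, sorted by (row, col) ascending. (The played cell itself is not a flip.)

Answer: (2,4)

Derivation:
Dir NW: first cell '.' (not opp) -> no flip
Dir N: first cell '.' (not opp) -> no flip
Dir NE: edge -> no flip
Dir W: first cell '.' (not opp) -> no flip
Dir E: edge -> no flip
Dir SW: opp run (2,4) capped by W -> flip
Dir S: opp run (2,5), next='.' -> no flip
Dir SE: edge -> no flip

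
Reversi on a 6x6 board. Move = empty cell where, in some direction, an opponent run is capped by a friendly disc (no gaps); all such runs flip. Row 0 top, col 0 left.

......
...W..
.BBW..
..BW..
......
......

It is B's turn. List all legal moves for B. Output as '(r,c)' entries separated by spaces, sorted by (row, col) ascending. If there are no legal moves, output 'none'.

Answer: (0,4) (1,4) (2,4) (3,4) (4,4)

Derivation:
(0,2): no bracket -> illegal
(0,3): no bracket -> illegal
(0,4): flips 1 -> legal
(1,2): no bracket -> illegal
(1,4): flips 1 -> legal
(2,4): flips 1 -> legal
(3,4): flips 1 -> legal
(4,2): no bracket -> illegal
(4,3): no bracket -> illegal
(4,4): flips 1 -> legal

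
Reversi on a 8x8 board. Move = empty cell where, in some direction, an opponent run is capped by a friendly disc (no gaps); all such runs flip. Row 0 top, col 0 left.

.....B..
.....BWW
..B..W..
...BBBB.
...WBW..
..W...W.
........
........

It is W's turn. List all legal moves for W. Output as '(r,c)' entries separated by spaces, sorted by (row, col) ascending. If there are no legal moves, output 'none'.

(0,4): no bracket -> illegal
(0,6): no bracket -> illegal
(1,1): no bracket -> illegal
(1,2): no bracket -> illegal
(1,3): no bracket -> illegal
(1,4): flips 1 -> legal
(2,1): no bracket -> illegal
(2,3): flips 2 -> legal
(2,4): no bracket -> illegal
(2,6): no bracket -> illegal
(2,7): flips 1 -> legal
(3,1): no bracket -> illegal
(3,2): no bracket -> illegal
(3,7): no bracket -> illegal
(4,2): no bracket -> illegal
(4,6): no bracket -> illegal
(4,7): flips 1 -> legal
(5,3): no bracket -> illegal
(5,4): no bracket -> illegal
(5,5): no bracket -> illegal

Answer: (1,4) (2,3) (2,7) (4,7)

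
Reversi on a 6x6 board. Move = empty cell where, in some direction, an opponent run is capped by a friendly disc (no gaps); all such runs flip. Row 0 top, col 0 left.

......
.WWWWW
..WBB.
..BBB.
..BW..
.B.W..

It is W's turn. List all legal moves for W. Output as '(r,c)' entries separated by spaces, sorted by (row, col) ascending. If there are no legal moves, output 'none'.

Answer: (2,1) (2,5) (3,1) (3,5) (4,1) (4,4) (4,5) (5,2)

Derivation:
(2,1): flips 1 -> legal
(2,5): flips 3 -> legal
(3,1): flips 1 -> legal
(3,5): flips 1 -> legal
(4,0): no bracket -> illegal
(4,1): flips 3 -> legal
(4,4): flips 3 -> legal
(4,5): flips 2 -> legal
(5,0): no bracket -> illegal
(5,2): flips 2 -> legal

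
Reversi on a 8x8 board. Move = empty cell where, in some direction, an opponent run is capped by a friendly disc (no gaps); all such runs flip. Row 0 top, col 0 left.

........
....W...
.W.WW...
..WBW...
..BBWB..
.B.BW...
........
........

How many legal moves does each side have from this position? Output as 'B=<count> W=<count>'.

Answer: B=11 W=9

Derivation:
-- B to move --
(0,3): no bracket -> illegal
(0,4): no bracket -> illegal
(0,5): no bracket -> illegal
(1,0): flips 2 -> legal
(1,1): no bracket -> illegal
(1,2): flips 2 -> legal
(1,3): flips 1 -> legal
(1,5): flips 1 -> legal
(2,0): no bracket -> illegal
(2,2): flips 1 -> legal
(2,5): flips 1 -> legal
(3,0): no bracket -> illegal
(3,1): flips 1 -> legal
(3,5): flips 2 -> legal
(4,1): no bracket -> illegal
(5,5): flips 2 -> legal
(6,3): flips 1 -> legal
(6,4): no bracket -> illegal
(6,5): flips 1 -> legal
B mobility = 11
-- W to move --
(2,2): flips 1 -> legal
(3,1): no bracket -> illegal
(3,5): no bracket -> illegal
(3,6): flips 1 -> legal
(4,0): no bracket -> illegal
(4,1): flips 2 -> legal
(4,6): flips 1 -> legal
(5,0): no bracket -> illegal
(5,2): flips 3 -> legal
(5,5): no bracket -> illegal
(5,6): flips 1 -> legal
(6,0): flips 3 -> legal
(6,1): no bracket -> illegal
(6,2): flips 1 -> legal
(6,3): flips 3 -> legal
(6,4): no bracket -> illegal
W mobility = 9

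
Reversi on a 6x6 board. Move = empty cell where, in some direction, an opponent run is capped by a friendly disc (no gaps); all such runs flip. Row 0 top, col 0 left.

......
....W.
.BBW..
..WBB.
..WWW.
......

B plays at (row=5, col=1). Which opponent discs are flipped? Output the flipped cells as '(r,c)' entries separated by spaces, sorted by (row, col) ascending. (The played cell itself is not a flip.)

Dir NW: first cell '.' (not opp) -> no flip
Dir N: first cell '.' (not opp) -> no flip
Dir NE: opp run (4,2) capped by B -> flip
Dir W: first cell '.' (not opp) -> no flip
Dir E: first cell '.' (not opp) -> no flip
Dir SW: edge -> no flip
Dir S: edge -> no flip
Dir SE: edge -> no flip

Answer: (4,2)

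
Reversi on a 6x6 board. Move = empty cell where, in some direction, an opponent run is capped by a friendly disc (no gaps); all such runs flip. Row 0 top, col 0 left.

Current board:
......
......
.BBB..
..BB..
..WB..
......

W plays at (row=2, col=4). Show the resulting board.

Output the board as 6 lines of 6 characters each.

Answer: ......
......
.BBBW.
..BW..
..WB..
......

Derivation:
Place W at (2,4); scan 8 dirs for brackets.
Dir NW: first cell '.' (not opp) -> no flip
Dir N: first cell '.' (not opp) -> no flip
Dir NE: first cell '.' (not opp) -> no flip
Dir W: opp run (2,3) (2,2) (2,1), next='.' -> no flip
Dir E: first cell '.' (not opp) -> no flip
Dir SW: opp run (3,3) capped by W -> flip
Dir S: first cell '.' (not opp) -> no flip
Dir SE: first cell '.' (not opp) -> no flip
All flips: (3,3)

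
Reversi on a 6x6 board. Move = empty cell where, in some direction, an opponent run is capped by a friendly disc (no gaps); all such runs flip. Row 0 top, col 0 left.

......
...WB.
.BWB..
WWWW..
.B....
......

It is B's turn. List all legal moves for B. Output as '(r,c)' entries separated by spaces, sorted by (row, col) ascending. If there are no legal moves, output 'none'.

Answer: (0,3) (1,2) (4,3)

Derivation:
(0,2): no bracket -> illegal
(0,3): flips 1 -> legal
(0,4): no bracket -> illegal
(1,1): no bracket -> illegal
(1,2): flips 1 -> legal
(2,0): no bracket -> illegal
(2,4): no bracket -> illegal
(3,4): no bracket -> illegal
(4,0): no bracket -> illegal
(4,2): no bracket -> illegal
(4,3): flips 2 -> legal
(4,4): no bracket -> illegal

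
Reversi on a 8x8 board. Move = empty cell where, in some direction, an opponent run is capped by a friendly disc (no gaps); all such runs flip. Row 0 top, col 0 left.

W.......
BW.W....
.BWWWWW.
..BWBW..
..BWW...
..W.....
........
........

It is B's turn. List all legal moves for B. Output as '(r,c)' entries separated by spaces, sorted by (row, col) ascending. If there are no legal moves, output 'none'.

Answer: (0,1) (1,2) (1,4) (1,5) (1,6) (2,7) (3,6) (4,5) (5,4) (6,1) (6,2)

Derivation:
(0,1): flips 1 -> legal
(0,2): no bracket -> illegal
(0,3): no bracket -> illegal
(0,4): no bracket -> illegal
(1,2): flips 3 -> legal
(1,4): flips 2 -> legal
(1,5): flips 2 -> legal
(1,6): flips 1 -> legal
(1,7): no bracket -> illegal
(2,0): no bracket -> illegal
(2,7): flips 5 -> legal
(3,1): no bracket -> illegal
(3,6): flips 1 -> legal
(3,7): no bracket -> illegal
(4,1): no bracket -> illegal
(4,5): flips 2 -> legal
(4,6): no bracket -> illegal
(5,1): no bracket -> illegal
(5,3): no bracket -> illegal
(5,4): flips 2 -> legal
(5,5): no bracket -> illegal
(6,1): flips 2 -> legal
(6,2): flips 1 -> legal
(6,3): no bracket -> illegal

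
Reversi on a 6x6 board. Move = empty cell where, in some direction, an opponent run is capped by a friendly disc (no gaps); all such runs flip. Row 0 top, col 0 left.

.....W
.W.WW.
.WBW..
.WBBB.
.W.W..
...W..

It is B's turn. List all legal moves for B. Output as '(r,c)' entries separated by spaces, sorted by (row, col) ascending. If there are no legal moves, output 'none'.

(0,0): flips 1 -> legal
(0,1): no bracket -> illegal
(0,2): no bracket -> illegal
(0,3): flips 2 -> legal
(0,4): flips 1 -> legal
(1,0): flips 1 -> legal
(1,2): flips 1 -> legal
(1,5): no bracket -> illegal
(2,0): flips 1 -> legal
(2,4): flips 1 -> legal
(2,5): no bracket -> illegal
(3,0): flips 1 -> legal
(4,0): flips 1 -> legal
(4,2): no bracket -> illegal
(4,4): no bracket -> illegal
(5,0): flips 1 -> legal
(5,1): no bracket -> illegal
(5,2): flips 1 -> legal
(5,4): flips 1 -> legal

Answer: (0,0) (0,3) (0,4) (1,0) (1,2) (2,0) (2,4) (3,0) (4,0) (5,0) (5,2) (5,4)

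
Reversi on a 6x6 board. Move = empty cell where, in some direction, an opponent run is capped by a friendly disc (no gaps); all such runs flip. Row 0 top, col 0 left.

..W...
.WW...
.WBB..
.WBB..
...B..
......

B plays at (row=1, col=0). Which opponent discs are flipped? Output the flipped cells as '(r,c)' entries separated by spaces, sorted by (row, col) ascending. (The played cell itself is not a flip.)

Answer: (2,1)

Derivation:
Dir NW: edge -> no flip
Dir N: first cell '.' (not opp) -> no flip
Dir NE: first cell '.' (not opp) -> no flip
Dir W: edge -> no flip
Dir E: opp run (1,1) (1,2), next='.' -> no flip
Dir SW: edge -> no flip
Dir S: first cell '.' (not opp) -> no flip
Dir SE: opp run (2,1) capped by B -> flip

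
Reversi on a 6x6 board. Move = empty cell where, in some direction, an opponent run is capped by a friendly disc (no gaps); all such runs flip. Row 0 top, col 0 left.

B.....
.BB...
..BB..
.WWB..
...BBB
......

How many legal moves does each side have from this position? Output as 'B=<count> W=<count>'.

Answer: B=5 W=5

Derivation:
-- B to move --
(2,0): no bracket -> illegal
(2,1): flips 1 -> legal
(3,0): flips 2 -> legal
(4,0): flips 1 -> legal
(4,1): flips 1 -> legal
(4,2): flips 1 -> legal
B mobility = 5
-- W to move --
(0,1): no bracket -> illegal
(0,2): flips 2 -> legal
(0,3): no bracket -> illegal
(1,0): no bracket -> illegal
(1,3): flips 1 -> legal
(1,4): flips 1 -> legal
(2,0): no bracket -> illegal
(2,1): no bracket -> illegal
(2,4): no bracket -> illegal
(3,4): flips 1 -> legal
(3,5): no bracket -> illegal
(4,2): no bracket -> illegal
(5,2): no bracket -> illegal
(5,3): no bracket -> illegal
(5,4): flips 1 -> legal
(5,5): no bracket -> illegal
W mobility = 5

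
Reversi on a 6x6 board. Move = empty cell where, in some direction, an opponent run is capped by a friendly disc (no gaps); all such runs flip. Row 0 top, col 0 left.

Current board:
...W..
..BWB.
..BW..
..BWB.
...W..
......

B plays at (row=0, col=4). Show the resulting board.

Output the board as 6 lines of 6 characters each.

Answer: ...WB.
..BBB.
..BW..
..BWB.
...W..
......

Derivation:
Place B at (0,4); scan 8 dirs for brackets.
Dir NW: edge -> no flip
Dir N: edge -> no flip
Dir NE: edge -> no flip
Dir W: opp run (0,3), next='.' -> no flip
Dir E: first cell '.' (not opp) -> no flip
Dir SW: opp run (1,3) capped by B -> flip
Dir S: first cell 'B' (not opp) -> no flip
Dir SE: first cell '.' (not opp) -> no flip
All flips: (1,3)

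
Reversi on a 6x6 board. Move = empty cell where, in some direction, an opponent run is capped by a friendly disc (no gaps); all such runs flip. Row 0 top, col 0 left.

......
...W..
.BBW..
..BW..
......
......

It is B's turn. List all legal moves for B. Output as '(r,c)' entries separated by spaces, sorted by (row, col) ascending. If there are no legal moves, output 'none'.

(0,2): no bracket -> illegal
(0,3): no bracket -> illegal
(0,4): flips 1 -> legal
(1,2): no bracket -> illegal
(1,4): flips 1 -> legal
(2,4): flips 1 -> legal
(3,4): flips 1 -> legal
(4,2): no bracket -> illegal
(4,3): no bracket -> illegal
(4,4): flips 1 -> legal

Answer: (0,4) (1,4) (2,4) (3,4) (4,4)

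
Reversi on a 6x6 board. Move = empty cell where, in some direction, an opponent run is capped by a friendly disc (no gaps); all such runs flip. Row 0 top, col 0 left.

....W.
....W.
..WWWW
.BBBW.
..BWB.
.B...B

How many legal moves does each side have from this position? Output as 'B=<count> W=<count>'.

-- B to move --
(0,3): no bracket -> illegal
(0,5): flips 2 -> legal
(1,1): flips 1 -> legal
(1,2): flips 1 -> legal
(1,3): flips 2 -> legal
(1,5): flips 1 -> legal
(2,1): no bracket -> illegal
(3,5): flips 1 -> legal
(4,5): no bracket -> illegal
(5,2): no bracket -> illegal
(5,3): flips 1 -> legal
(5,4): flips 1 -> legal
B mobility = 8
-- W to move --
(2,0): no bracket -> illegal
(2,1): flips 1 -> legal
(3,0): flips 3 -> legal
(3,5): no bracket -> illegal
(4,0): flips 1 -> legal
(4,1): flips 2 -> legal
(4,5): flips 1 -> legal
(5,0): no bracket -> illegal
(5,2): flips 2 -> legal
(5,3): no bracket -> illegal
(5,4): flips 1 -> legal
W mobility = 7

Answer: B=8 W=7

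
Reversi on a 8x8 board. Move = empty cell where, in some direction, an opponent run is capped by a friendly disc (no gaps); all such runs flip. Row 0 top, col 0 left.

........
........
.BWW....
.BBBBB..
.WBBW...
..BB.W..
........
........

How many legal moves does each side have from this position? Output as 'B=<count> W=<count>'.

Answer: B=12 W=8

Derivation:
-- B to move --
(1,1): flips 1 -> legal
(1,2): flips 2 -> legal
(1,3): flips 2 -> legal
(1,4): flips 1 -> legal
(2,4): flips 2 -> legal
(3,0): flips 1 -> legal
(4,0): flips 1 -> legal
(4,5): flips 1 -> legal
(4,6): no bracket -> illegal
(5,0): flips 1 -> legal
(5,1): flips 1 -> legal
(5,4): flips 1 -> legal
(5,6): no bracket -> illegal
(6,4): no bracket -> illegal
(6,5): no bracket -> illegal
(6,6): flips 2 -> legal
B mobility = 12
-- W to move --
(1,0): no bracket -> illegal
(1,1): flips 2 -> legal
(1,2): no bracket -> illegal
(2,0): flips 1 -> legal
(2,4): flips 1 -> legal
(2,5): no bracket -> illegal
(2,6): flips 1 -> legal
(3,0): no bracket -> illegal
(3,6): no bracket -> illegal
(4,0): flips 1 -> legal
(4,5): flips 1 -> legal
(4,6): no bracket -> illegal
(5,1): no bracket -> illegal
(5,4): no bracket -> illegal
(6,1): no bracket -> illegal
(6,2): flips 4 -> legal
(6,3): flips 4 -> legal
(6,4): no bracket -> illegal
W mobility = 8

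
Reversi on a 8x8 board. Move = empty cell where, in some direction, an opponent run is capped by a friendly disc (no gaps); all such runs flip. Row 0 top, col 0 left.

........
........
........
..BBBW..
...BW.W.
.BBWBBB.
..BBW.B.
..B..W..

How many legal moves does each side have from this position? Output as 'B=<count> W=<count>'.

Answer: B=7 W=12

Derivation:
-- B to move --
(2,4): no bracket -> illegal
(2,5): no bracket -> illegal
(2,6): flips 3 -> legal
(3,6): flips 2 -> legal
(3,7): flips 1 -> legal
(4,2): no bracket -> illegal
(4,5): flips 1 -> legal
(4,7): no bracket -> illegal
(5,7): no bracket -> illegal
(6,5): flips 1 -> legal
(7,3): flips 1 -> legal
(7,4): flips 1 -> legal
(7,6): no bracket -> illegal
B mobility = 7
-- W to move --
(2,1): no bracket -> illegal
(2,2): flips 1 -> legal
(2,3): flips 2 -> legal
(2,4): flips 1 -> legal
(2,5): no bracket -> illegal
(3,1): flips 3 -> legal
(4,0): no bracket -> illegal
(4,1): no bracket -> illegal
(4,2): flips 1 -> legal
(4,5): no bracket -> illegal
(4,7): no bracket -> illegal
(5,0): flips 2 -> legal
(5,7): flips 4 -> legal
(6,0): no bracket -> illegal
(6,1): flips 2 -> legal
(6,5): no bracket -> illegal
(6,7): no bracket -> illegal
(7,1): flips 1 -> legal
(7,3): flips 1 -> legal
(7,4): no bracket -> illegal
(7,6): flips 2 -> legal
(7,7): flips 2 -> legal
W mobility = 12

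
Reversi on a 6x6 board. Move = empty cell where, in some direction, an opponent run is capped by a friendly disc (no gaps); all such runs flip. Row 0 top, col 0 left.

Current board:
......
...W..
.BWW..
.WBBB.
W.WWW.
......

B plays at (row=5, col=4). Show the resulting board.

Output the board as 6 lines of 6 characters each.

Answer: ......
...W..
.BWW..
.WBBB.
W.WBB.
....B.

Derivation:
Place B at (5,4); scan 8 dirs for brackets.
Dir NW: opp run (4,3) capped by B -> flip
Dir N: opp run (4,4) capped by B -> flip
Dir NE: first cell '.' (not opp) -> no flip
Dir W: first cell '.' (not opp) -> no flip
Dir E: first cell '.' (not opp) -> no flip
Dir SW: edge -> no flip
Dir S: edge -> no flip
Dir SE: edge -> no flip
All flips: (4,3) (4,4)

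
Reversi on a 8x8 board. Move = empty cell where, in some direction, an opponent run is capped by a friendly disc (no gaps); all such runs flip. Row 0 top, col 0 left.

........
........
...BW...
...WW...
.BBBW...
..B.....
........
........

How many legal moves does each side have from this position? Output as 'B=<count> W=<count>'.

Answer: B=3 W=7

Derivation:
-- B to move --
(1,3): no bracket -> illegal
(1,4): no bracket -> illegal
(1,5): flips 2 -> legal
(2,2): no bracket -> illegal
(2,5): flips 2 -> legal
(3,2): no bracket -> illegal
(3,5): no bracket -> illegal
(4,5): flips 2 -> legal
(5,3): no bracket -> illegal
(5,4): no bracket -> illegal
(5,5): no bracket -> illegal
B mobility = 3
-- W to move --
(1,2): flips 1 -> legal
(1,3): flips 1 -> legal
(1,4): no bracket -> illegal
(2,2): flips 1 -> legal
(3,0): no bracket -> illegal
(3,1): no bracket -> illegal
(3,2): no bracket -> illegal
(4,0): flips 3 -> legal
(5,0): no bracket -> illegal
(5,1): flips 1 -> legal
(5,3): flips 1 -> legal
(5,4): no bracket -> illegal
(6,1): flips 2 -> legal
(6,2): no bracket -> illegal
(6,3): no bracket -> illegal
W mobility = 7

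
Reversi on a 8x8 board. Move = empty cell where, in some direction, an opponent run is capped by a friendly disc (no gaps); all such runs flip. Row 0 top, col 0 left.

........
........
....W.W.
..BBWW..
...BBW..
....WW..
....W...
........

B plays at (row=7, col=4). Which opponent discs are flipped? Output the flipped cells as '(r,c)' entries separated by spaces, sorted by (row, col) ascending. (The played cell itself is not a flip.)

Answer: (5,4) (6,4)

Derivation:
Dir NW: first cell '.' (not opp) -> no flip
Dir N: opp run (6,4) (5,4) capped by B -> flip
Dir NE: first cell '.' (not opp) -> no flip
Dir W: first cell '.' (not opp) -> no flip
Dir E: first cell '.' (not opp) -> no flip
Dir SW: edge -> no flip
Dir S: edge -> no flip
Dir SE: edge -> no flip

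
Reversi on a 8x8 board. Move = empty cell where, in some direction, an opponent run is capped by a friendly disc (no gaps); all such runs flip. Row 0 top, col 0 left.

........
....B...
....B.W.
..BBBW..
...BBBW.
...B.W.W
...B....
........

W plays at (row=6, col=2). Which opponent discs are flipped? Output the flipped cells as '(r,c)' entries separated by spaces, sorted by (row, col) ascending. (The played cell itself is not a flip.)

Dir NW: first cell '.' (not opp) -> no flip
Dir N: first cell '.' (not opp) -> no flip
Dir NE: opp run (5,3) (4,4) capped by W -> flip
Dir W: first cell '.' (not opp) -> no flip
Dir E: opp run (6,3), next='.' -> no flip
Dir SW: first cell '.' (not opp) -> no flip
Dir S: first cell '.' (not opp) -> no flip
Dir SE: first cell '.' (not opp) -> no flip

Answer: (4,4) (5,3)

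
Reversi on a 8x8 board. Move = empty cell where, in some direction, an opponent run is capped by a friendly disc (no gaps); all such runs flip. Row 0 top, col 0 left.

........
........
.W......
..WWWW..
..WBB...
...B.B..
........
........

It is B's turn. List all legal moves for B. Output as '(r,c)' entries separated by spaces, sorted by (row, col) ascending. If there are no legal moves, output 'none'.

(1,0): flips 2 -> legal
(1,1): no bracket -> illegal
(1,2): no bracket -> illegal
(2,0): no bracket -> illegal
(2,2): flips 1 -> legal
(2,3): flips 1 -> legal
(2,4): flips 1 -> legal
(2,5): flips 1 -> legal
(2,6): flips 1 -> legal
(3,0): no bracket -> illegal
(3,1): flips 1 -> legal
(3,6): no bracket -> illegal
(4,1): flips 1 -> legal
(4,5): no bracket -> illegal
(4,6): no bracket -> illegal
(5,1): no bracket -> illegal
(5,2): no bracket -> illegal

Answer: (1,0) (2,2) (2,3) (2,4) (2,5) (2,6) (3,1) (4,1)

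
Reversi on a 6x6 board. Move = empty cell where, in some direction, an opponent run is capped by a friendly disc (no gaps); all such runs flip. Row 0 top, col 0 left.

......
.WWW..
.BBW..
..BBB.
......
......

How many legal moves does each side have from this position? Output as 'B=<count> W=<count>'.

-- B to move --
(0,0): flips 1 -> legal
(0,1): flips 3 -> legal
(0,2): flips 1 -> legal
(0,3): flips 3 -> legal
(0,4): flips 1 -> legal
(1,0): no bracket -> illegal
(1,4): flips 1 -> legal
(2,0): no bracket -> illegal
(2,4): flips 1 -> legal
B mobility = 7
-- W to move --
(1,0): no bracket -> illegal
(2,0): flips 2 -> legal
(2,4): no bracket -> illegal
(2,5): no bracket -> illegal
(3,0): flips 1 -> legal
(3,1): flips 2 -> legal
(3,5): no bracket -> illegal
(4,1): flips 1 -> legal
(4,2): flips 2 -> legal
(4,3): flips 1 -> legal
(4,4): flips 2 -> legal
(4,5): flips 1 -> legal
W mobility = 8

Answer: B=7 W=8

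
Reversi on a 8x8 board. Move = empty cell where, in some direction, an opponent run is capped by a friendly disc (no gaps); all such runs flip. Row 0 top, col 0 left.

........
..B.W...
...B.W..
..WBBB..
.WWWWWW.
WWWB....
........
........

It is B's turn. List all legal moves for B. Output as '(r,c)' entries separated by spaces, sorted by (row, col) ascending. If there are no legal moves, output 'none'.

(0,3): no bracket -> illegal
(0,4): no bracket -> illegal
(0,5): flips 1 -> legal
(1,3): no bracket -> illegal
(1,5): flips 1 -> legal
(1,6): flips 1 -> legal
(2,1): no bracket -> illegal
(2,2): no bracket -> illegal
(2,4): no bracket -> illegal
(2,6): no bracket -> illegal
(3,0): no bracket -> illegal
(3,1): flips 2 -> legal
(3,6): no bracket -> illegal
(3,7): no bracket -> illegal
(4,0): no bracket -> illegal
(4,7): no bracket -> illegal
(5,4): flips 1 -> legal
(5,5): flips 2 -> legal
(5,6): flips 1 -> legal
(5,7): flips 1 -> legal
(6,0): flips 2 -> legal
(6,1): flips 2 -> legal
(6,2): no bracket -> illegal
(6,3): no bracket -> illegal

Answer: (0,5) (1,5) (1,6) (3,1) (5,4) (5,5) (5,6) (5,7) (6,0) (6,1)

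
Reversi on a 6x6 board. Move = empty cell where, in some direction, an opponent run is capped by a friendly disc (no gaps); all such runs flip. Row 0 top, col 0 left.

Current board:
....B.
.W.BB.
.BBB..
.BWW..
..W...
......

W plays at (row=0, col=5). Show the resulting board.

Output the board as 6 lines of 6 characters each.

Answer: ....BW
.W.BW.
.BBW..
.BWW..
..W...
......

Derivation:
Place W at (0,5); scan 8 dirs for brackets.
Dir NW: edge -> no flip
Dir N: edge -> no flip
Dir NE: edge -> no flip
Dir W: opp run (0,4), next='.' -> no flip
Dir E: edge -> no flip
Dir SW: opp run (1,4) (2,3) capped by W -> flip
Dir S: first cell '.' (not opp) -> no flip
Dir SE: edge -> no flip
All flips: (1,4) (2,3)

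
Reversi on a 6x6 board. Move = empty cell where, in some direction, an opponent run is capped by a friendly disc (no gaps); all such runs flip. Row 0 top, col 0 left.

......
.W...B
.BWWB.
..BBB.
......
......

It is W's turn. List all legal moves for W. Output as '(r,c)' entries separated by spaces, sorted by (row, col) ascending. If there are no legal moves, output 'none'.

(0,4): no bracket -> illegal
(0,5): no bracket -> illegal
(1,0): no bracket -> illegal
(1,2): no bracket -> illegal
(1,3): no bracket -> illegal
(1,4): no bracket -> illegal
(2,0): flips 1 -> legal
(2,5): flips 1 -> legal
(3,0): no bracket -> illegal
(3,1): flips 1 -> legal
(3,5): no bracket -> illegal
(4,1): flips 1 -> legal
(4,2): flips 1 -> legal
(4,3): flips 1 -> legal
(4,4): flips 1 -> legal
(4,5): flips 1 -> legal

Answer: (2,0) (2,5) (3,1) (4,1) (4,2) (4,3) (4,4) (4,5)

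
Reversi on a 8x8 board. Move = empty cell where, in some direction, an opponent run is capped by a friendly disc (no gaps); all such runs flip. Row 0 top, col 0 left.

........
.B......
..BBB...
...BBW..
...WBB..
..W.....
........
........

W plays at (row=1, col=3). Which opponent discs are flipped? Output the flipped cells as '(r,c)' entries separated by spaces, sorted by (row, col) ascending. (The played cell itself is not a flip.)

Answer: (2,3) (2,4) (3,3)

Derivation:
Dir NW: first cell '.' (not opp) -> no flip
Dir N: first cell '.' (not opp) -> no flip
Dir NE: first cell '.' (not opp) -> no flip
Dir W: first cell '.' (not opp) -> no flip
Dir E: first cell '.' (not opp) -> no flip
Dir SW: opp run (2,2), next='.' -> no flip
Dir S: opp run (2,3) (3,3) capped by W -> flip
Dir SE: opp run (2,4) capped by W -> flip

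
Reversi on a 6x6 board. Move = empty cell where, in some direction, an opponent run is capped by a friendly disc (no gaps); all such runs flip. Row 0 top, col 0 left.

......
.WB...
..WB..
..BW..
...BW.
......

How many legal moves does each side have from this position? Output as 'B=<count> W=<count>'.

-- B to move --
(0,0): no bracket -> illegal
(0,1): no bracket -> illegal
(0,2): no bracket -> illegal
(1,0): flips 1 -> legal
(1,3): no bracket -> illegal
(2,0): no bracket -> illegal
(2,1): flips 1 -> legal
(2,4): no bracket -> illegal
(3,1): no bracket -> illegal
(3,4): flips 1 -> legal
(3,5): no bracket -> illegal
(4,2): no bracket -> illegal
(4,5): flips 1 -> legal
(5,3): no bracket -> illegal
(5,4): no bracket -> illegal
(5,5): no bracket -> illegal
B mobility = 4
-- W to move --
(0,1): no bracket -> illegal
(0,2): flips 1 -> legal
(0,3): no bracket -> illegal
(1,3): flips 2 -> legal
(1,4): no bracket -> illegal
(2,1): no bracket -> illegal
(2,4): flips 1 -> legal
(3,1): flips 1 -> legal
(3,4): no bracket -> illegal
(4,1): no bracket -> illegal
(4,2): flips 2 -> legal
(5,2): no bracket -> illegal
(5,3): flips 1 -> legal
(5,4): no bracket -> illegal
W mobility = 6

Answer: B=4 W=6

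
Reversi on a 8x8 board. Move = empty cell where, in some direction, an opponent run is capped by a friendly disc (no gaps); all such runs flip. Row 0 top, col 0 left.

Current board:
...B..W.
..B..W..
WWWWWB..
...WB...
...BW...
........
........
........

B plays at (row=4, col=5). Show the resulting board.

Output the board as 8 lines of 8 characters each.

Answer: ...B..W.
..B..W..
WWWWWB..
...WB...
...BBB..
........
........
........

Derivation:
Place B at (4,5); scan 8 dirs for brackets.
Dir NW: first cell 'B' (not opp) -> no flip
Dir N: first cell '.' (not opp) -> no flip
Dir NE: first cell '.' (not opp) -> no flip
Dir W: opp run (4,4) capped by B -> flip
Dir E: first cell '.' (not opp) -> no flip
Dir SW: first cell '.' (not opp) -> no flip
Dir S: first cell '.' (not opp) -> no flip
Dir SE: first cell '.' (not opp) -> no flip
All flips: (4,4)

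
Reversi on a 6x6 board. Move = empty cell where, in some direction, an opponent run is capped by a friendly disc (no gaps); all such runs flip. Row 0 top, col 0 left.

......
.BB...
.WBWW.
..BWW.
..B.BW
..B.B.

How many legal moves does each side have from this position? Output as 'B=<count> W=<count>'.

-- B to move --
(1,0): flips 1 -> legal
(1,3): no bracket -> illegal
(1,4): flips 3 -> legal
(1,5): flips 2 -> legal
(2,0): flips 1 -> legal
(2,5): flips 2 -> legal
(3,0): flips 1 -> legal
(3,1): flips 1 -> legal
(3,5): flips 2 -> legal
(4,3): no bracket -> illegal
(5,5): no bracket -> illegal
B mobility = 8
-- W to move --
(0,0): flips 2 -> legal
(0,1): flips 2 -> legal
(0,2): no bracket -> illegal
(0,3): flips 1 -> legal
(1,0): no bracket -> illegal
(1,3): no bracket -> illegal
(2,0): no bracket -> illegal
(3,1): flips 1 -> legal
(3,5): no bracket -> illegal
(4,1): flips 1 -> legal
(4,3): flips 2 -> legal
(5,1): flips 1 -> legal
(5,3): no bracket -> illegal
(5,5): flips 1 -> legal
W mobility = 8

Answer: B=8 W=8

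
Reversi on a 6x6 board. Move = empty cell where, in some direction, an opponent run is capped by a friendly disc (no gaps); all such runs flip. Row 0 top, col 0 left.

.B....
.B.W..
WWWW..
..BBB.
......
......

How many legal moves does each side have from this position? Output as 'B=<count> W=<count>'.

Answer: B=5 W=7

Derivation:
-- B to move --
(0,2): no bracket -> illegal
(0,3): flips 2 -> legal
(0,4): no bracket -> illegal
(1,0): flips 1 -> legal
(1,2): flips 2 -> legal
(1,4): flips 1 -> legal
(2,4): no bracket -> illegal
(3,0): no bracket -> illegal
(3,1): flips 1 -> legal
B mobility = 5
-- W to move --
(0,0): flips 1 -> legal
(0,2): flips 1 -> legal
(1,0): no bracket -> illegal
(1,2): no bracket -> illegal
(2,4): no bracket -> illegal
(2,5): no bracket -> illegal
(3,1): no bracket -> illegal
(3,5): no bracket -> illegal
(4,1): flips 1 -> legal
(4,2): flips 1 -> legal
(4,3): flips 2 -> legal
(4,4): flips 1 -> legal
(4,5): flips 1 -> legal
W mobility = 7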